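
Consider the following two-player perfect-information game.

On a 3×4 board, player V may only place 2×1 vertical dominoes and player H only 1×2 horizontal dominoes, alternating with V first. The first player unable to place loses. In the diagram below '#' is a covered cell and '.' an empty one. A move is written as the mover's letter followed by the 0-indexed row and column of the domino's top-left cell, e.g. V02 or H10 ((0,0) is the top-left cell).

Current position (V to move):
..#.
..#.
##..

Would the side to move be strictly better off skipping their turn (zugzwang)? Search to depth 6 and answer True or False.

[..#./..#./##..] V move#1: V00:+1/#.#./#.#./##..*, V01:+1/.##./.##./##.., V03:-1/..##/..##/##.., V13:-1/..#./..##/##.#
[#.#./#.#./##..] H move#2: H22:-1/#.#./#.#./####*
[#.#./#.#./####] V move#3: V01:+1/###./###./####*, V03:+1/#.##/#.##/####
[###./###./####] end (terminal -1, H#4); searched ..#./..#./##.. to 6
pass branch (H moves first from the same position):
  | [..#./..#./##..] H move#1: H00:+1/###./..#./##..*, H10:+1/..#./###./##.., H22:-1/..#./..#./####
  | [###./..#./##..] V move#2: V03:-1/####/..##/##..*, V13:-1/###./..##/##.#
  | [####/..##/##..] H move#3: H10:+1/####/####/##..*, H22:+1/####/..##/####
  | [####/####/##..] end (terminal -1, V#4); searched ..#./..#./##.. to 6
V moving scores +1; V passing scores -1

zugzwang(..#./..#./##.., V) = False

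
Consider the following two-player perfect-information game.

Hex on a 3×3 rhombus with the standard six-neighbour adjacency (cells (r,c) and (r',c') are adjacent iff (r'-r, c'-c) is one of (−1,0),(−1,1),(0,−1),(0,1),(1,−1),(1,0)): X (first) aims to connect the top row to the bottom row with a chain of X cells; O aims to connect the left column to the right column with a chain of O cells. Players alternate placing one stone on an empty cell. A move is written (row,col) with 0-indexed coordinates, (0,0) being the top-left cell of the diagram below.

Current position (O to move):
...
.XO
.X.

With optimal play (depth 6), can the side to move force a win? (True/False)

p1 O@[.../.XO/.X.]: (0,0)[O../.XO/.X.]-1* (0,1)[.O./.XO/.X.]-1 (0,2)[..O/.XO/.X.]-1 (1,0)[.../OXO/.X.]-1 (2,0)[.../.XO/OX.]-1 (2,2)[.../.XO/.XO]-1
p2 X@[O../.XO/.X.]: (0,1)[OX./.XO/.X.]+1* (0,2)[O.X/.XO/.X.]+1 (1,0)[O../XXO/.X.]+1 (2,0)[O../.XO/XX.]+1 (2,2)[O../.XO/.XX]+1
p3 O@[OX./.XO/.X.] terminal -1; root [.../.XO/.X.] d6

O winning at [.../.XO/.X.]: False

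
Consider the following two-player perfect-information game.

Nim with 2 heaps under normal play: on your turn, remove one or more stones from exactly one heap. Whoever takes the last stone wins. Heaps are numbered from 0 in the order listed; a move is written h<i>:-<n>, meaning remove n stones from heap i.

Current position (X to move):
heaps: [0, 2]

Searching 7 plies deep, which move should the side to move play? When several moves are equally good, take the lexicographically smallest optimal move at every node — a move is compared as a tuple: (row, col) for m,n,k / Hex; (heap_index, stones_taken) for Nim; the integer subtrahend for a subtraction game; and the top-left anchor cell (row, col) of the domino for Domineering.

[(0,2)] X move#1: h1:-1:-1/(0,1), h1:-2:+1/(0,0)*
[(0,0)] end (terminal -1, O#2); searched (0,2) to 7

X's best at [(0,2)]: h1:-2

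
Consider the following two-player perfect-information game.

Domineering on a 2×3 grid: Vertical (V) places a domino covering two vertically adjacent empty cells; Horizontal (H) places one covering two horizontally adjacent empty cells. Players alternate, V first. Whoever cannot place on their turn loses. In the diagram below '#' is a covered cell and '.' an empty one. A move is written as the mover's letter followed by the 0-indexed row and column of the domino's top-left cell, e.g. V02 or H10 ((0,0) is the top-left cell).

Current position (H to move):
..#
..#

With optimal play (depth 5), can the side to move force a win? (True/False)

H winning at [..#/..#]: True

[..#/..#] H move#1: H00:+1/###/..#*, H10:+1/..#/###
[###/..#] end (terminal -1, V#2); searched ..#/..# to 5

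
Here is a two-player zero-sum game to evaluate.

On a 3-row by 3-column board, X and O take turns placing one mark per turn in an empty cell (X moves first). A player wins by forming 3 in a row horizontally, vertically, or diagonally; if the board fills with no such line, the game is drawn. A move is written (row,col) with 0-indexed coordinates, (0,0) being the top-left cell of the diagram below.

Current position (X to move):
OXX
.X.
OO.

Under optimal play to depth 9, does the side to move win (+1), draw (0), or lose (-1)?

ply 1, X at OXX/.X./OO. | (1,0)=-1→OXX/XX./OO.*; (1,2)=-1→OXX/.XX/OO.; (2,2)=-1→OXX/.X./OOX
ply 2, O at OXX/XX./OO. | (1,2)=+0→OXX/XXO/OO.; (2,2)=+1→OXX/XX./OOO*
ply 3: OXX/XX./OOO is terminal -1 (X); from OXX/.X./OO. depth 9

value(OXX/.X./OO., X) = -1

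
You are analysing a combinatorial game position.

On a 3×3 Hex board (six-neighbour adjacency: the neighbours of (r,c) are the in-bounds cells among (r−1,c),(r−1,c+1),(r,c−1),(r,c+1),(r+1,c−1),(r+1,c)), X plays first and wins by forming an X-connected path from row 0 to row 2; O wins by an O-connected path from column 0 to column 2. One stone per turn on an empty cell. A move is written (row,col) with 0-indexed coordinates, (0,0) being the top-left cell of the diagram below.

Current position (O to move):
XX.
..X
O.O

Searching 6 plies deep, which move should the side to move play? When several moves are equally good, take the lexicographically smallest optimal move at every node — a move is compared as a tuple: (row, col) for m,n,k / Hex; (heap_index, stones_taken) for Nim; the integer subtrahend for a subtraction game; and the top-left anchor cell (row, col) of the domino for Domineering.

O's best at [XX./..X/O.O]: (0,2)

ply 1, O at XX./..X/O.O | (0,2)=+1→XXO/..X/O.O*; (1,0)=-1→XX./O.X/O.O; (1,1)=+1→XX./.OX/O.O; (2,1)=+1→XX./..X/OOO
ply 2, X at XXO/..X/O.O | (1,0)=-1→XXO/X.X/O.O*; (1,1)=-1→XXO/.XX/O.O; (2,1)=-1→XXO/..X/OXO
ply 3, O at XXO/X.X/O.O | (1,1)=+1→XXO/XOX/O.O*; (2,1)=+1→XXO/X.X/OOO
ply 4: XXO/XOX/O.O is terminal -1 (X); from XX./..X/O.O depth 6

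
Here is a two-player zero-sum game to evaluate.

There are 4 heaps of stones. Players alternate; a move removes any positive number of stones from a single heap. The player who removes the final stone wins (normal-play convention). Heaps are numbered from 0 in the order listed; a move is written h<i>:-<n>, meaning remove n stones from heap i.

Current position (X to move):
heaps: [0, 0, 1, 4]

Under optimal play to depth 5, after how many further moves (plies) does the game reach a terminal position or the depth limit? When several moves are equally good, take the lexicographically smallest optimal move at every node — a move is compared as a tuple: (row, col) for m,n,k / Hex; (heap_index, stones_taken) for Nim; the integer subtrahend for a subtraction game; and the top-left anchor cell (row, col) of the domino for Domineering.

[(0,0,1,4)] X move#1: h2:-1:-1/(0,0,0,4), h3:-1:-1/(0,0,1,3), h3:-2:-1/(0,0,1,2), h3:-3:+1/(0,0,1,1)*, h3:-4:-1/(0,0,1,0)
[(0,0,1,1)] O move#2: h2:-1:-1/(0,0,0,1)*, h3:-1:-1/(0,0,1,0)
[(0,0,0,1)] X move#3: h3:-1:+1/(0,0,0,0)*
[(0,0,0,0)] end (terminal -1, O#4); searched (0,0,1,4) to 5

PV length from [(0,0,1,4)]: 3 plies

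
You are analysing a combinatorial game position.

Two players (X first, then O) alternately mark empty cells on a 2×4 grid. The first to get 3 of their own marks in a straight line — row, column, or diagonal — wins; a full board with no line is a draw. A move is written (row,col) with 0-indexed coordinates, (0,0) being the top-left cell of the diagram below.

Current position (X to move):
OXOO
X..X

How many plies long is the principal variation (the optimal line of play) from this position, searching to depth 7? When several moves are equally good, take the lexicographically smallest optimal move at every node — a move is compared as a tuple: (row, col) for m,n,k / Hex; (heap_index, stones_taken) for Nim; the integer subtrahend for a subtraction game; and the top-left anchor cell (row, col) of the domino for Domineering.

PV length from [OXOO/X..X]: 2 plies

ply 1, X at OXOO/X..X | (1,1)=+0→OXOO/XX.X*; (1,2)=+0→OXOO/X.XX
ply 2, O at OXOO/XX.X | (1,2)=+0→OXOO/XXOX*
ply 3: OXOO/XXOX is terminal +0 (X); from OXOO/X..X depth 7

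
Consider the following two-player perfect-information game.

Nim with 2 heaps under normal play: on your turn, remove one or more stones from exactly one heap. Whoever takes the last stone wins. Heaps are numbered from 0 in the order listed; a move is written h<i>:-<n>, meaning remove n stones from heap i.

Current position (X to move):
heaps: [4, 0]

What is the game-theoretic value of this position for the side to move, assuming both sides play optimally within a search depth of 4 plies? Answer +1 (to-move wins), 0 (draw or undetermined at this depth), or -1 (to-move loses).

ply 1, X at (4,0) | h0:-1=-1→(3,0); h0:-2=-1→(2,0); h0:-3=-1→(1,0); h0:-4=+1→(0,0)*
ply 2: (0,0) is terminal -1 (O); from (4,0) depth 4

value((4,0), X) = +1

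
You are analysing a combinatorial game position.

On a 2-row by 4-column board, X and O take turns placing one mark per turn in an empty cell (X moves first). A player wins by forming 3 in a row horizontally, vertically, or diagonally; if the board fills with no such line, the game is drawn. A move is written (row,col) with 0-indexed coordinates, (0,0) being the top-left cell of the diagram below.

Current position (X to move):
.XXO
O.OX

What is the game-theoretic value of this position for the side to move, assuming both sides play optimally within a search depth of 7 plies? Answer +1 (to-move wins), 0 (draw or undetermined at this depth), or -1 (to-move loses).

value(.XXO/O.OX, X) = +1

[.XXO/O.OX] X move#1: (0,0):+1/XXXO/O.OX*, (1,1):+0/.XXO/OXOX
[XXXO/O.OX] end (terminal -1, O#2); searched .XXO/O.OX to 7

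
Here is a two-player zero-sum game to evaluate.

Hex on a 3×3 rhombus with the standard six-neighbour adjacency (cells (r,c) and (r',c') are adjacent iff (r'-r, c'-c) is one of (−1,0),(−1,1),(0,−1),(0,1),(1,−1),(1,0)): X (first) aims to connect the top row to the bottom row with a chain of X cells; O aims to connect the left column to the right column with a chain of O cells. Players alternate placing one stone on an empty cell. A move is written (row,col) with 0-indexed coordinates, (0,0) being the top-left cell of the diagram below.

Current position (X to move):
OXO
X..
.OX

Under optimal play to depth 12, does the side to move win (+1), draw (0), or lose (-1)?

value(OXO/X../.OX, X) = +1

[OXO/X../.OX] X move#1: (1,1):+1/OXO/XX./.OX*, (1,2):+1/OXO/X.X/.OX, (2,0):+1/OXO/X../XOX
[OXO/XX./.OX] O move#2: (1,2):-1/OXO/XXO/.OX*, (2,0):-1/OXO/XX./OOX
[OXO/XXO/.OX] X move#3: (2,0):+1/OXO/XXO/XOX*
[OXO/XXO/XOX] end (terminal -1, O#4); searched OXO/X../.OX to 12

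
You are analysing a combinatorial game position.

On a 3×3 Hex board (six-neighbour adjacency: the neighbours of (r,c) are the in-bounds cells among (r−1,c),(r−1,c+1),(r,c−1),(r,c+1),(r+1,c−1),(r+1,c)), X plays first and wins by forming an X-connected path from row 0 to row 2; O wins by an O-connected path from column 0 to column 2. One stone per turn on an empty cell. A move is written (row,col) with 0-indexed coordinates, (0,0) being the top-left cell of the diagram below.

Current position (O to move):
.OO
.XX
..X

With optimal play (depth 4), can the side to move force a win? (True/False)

O winning at [.OO/.XX/..X]: True

ply 1, O at .OO/.XX/..X | (0,0)=+1→OOO/.XX/..X*; (1,0)=+1→.OO/OXX/..X; (2,0)=+1→.OO/.XX/O.X; (2,1)=+1→.OO/.XX/.OX
ply 2: OOO/.XX/..X is terminal -1 (X); from .OO/.XX/..X depth 4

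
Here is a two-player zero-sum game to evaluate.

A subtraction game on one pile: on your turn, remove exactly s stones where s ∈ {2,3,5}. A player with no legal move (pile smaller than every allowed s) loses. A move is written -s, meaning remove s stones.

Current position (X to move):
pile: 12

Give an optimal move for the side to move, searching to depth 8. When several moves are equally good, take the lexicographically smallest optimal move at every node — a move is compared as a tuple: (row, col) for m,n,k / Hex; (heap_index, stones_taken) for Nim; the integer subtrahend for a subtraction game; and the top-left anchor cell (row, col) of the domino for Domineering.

X's best at [12]: -5

[12] X move#1: -2:-1/10, -3:-1/9, -5:+1/7*
[7] O move#2: -2:-1/5*, -3:-1/4, -5:-1/2
[5] X move#3: -2:-1/3, -3:-1/2, -5:+1/0*
[0] end (terminal -1, O#4); searched 12 to 8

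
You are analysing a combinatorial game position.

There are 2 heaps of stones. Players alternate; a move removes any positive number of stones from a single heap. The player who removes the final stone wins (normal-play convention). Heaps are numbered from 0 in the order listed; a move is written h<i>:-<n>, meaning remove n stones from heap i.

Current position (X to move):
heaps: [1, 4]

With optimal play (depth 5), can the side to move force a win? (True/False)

ply 1, X at (1,4) | h0:-1=-1→(0,4); h1:-1=-1→(1,3); h1:-2=-1→(1,2); h1:-3=+1→(1,1)*; h1:-4=-1→(1,0)
ply 2, O at (1,1) | h0:-1=-1→(0,1)*; h1:-1=-1→(1,0)
ply 3, X at (0,1) | h1:-1=+1→(0,0)*
ply 4: (0,0) is terminal -1 (O); from (1,4) depth 5

X winning at [(1,4)]: True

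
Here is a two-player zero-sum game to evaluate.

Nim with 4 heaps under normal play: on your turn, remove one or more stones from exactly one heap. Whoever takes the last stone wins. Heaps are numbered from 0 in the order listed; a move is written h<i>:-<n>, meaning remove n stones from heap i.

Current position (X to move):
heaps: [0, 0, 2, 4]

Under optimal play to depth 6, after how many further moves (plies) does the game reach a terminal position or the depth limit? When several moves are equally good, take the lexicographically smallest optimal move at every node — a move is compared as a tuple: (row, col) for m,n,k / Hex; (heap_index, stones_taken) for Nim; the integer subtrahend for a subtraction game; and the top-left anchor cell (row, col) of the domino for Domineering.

PV length from [(0,0,2,4)]: 5 plies

p1 X@[(0,0,2,4)]: h2:-1[(0,0,1,4)]-1 h2:-2[(0,0,0,4)]-1 h3:-1[(0,0,2,3)]-1 h3:-2[(0,0,2,2)]+1* h3:-3[(0,0,2,1)]-1 h3:-4[(0,0,2,0)]-1
p2 O@[(0,0,2,2)]: h2:-1[(0,0,1,2)]-1* h2:-2[(0,0,0,2)]-1 h3:-1[(0,0,2,1)]-1 h3:-2[(0,0,2,0)]-1
p3 X@[(0,0,1,2)]: h2:-1[(0,0,0,2)]-1 h3:-1[(0,0,1,1)]+1* h3:-2[(0,0,1,0)]-1
p4 O@[(0,0,1,1)]: h2:-1[(0,0,0,1)]-1* h3:-1[(0,0,1,0)]-1
p5 X@[(0,0,0,1)]: h3:-1[(0,0,0,0)]+1*
p6 O@[(0,0,0,0)] terminal -1; root [(0,0,2,4)] d6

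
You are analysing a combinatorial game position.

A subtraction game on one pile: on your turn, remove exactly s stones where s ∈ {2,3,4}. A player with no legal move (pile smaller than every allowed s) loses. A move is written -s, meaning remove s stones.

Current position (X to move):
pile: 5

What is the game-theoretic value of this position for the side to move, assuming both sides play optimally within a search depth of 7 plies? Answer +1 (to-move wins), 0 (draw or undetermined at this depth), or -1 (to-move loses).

value(5, X) = +1

p1 X@[5]: -2[3]-1 -3[2]-1 -4[1]+1*
p2 O@[1] terminal -1; root [5] d7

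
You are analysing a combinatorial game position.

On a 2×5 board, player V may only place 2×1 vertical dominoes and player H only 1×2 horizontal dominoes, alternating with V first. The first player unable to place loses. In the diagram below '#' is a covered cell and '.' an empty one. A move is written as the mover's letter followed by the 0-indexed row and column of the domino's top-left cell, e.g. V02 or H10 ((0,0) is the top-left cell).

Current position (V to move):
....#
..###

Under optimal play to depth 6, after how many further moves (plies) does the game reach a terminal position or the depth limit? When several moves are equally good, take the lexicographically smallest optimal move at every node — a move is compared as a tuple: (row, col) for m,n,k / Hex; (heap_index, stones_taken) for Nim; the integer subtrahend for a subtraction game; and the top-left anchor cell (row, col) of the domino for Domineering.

[....#/..###] V move#1: V00:-1/#...#/#.###, V01:+1/.#..#/.####*
[.#..#/.####] H move#2: H02:-1/.####/.####*
[.####/.####] V move#3: V00:+1/#####/#####*
[#####/#####] end (terminal -1, H#4); searched ....#/..### to 6

PV length from [....#/..###]: 3 plies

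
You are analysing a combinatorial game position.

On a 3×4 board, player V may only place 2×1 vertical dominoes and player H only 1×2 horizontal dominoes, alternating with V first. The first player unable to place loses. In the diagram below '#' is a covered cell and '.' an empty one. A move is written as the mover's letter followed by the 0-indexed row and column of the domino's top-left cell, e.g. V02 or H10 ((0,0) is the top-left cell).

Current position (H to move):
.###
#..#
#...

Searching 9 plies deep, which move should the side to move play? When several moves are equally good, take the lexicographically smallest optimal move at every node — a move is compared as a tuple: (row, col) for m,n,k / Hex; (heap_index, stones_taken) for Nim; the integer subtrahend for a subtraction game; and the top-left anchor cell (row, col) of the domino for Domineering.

H's best at [.###/#..#/#...]: H11

ply 1, H at .###/#..#/#... | H11=+1→.###/####/#...*; H21=+1→.###/#..#/###.; H22=-1→.###/#..#/#.##
ply 2: .###/####/#... is terminal -1 (V); from .###/#..#/#... depth 9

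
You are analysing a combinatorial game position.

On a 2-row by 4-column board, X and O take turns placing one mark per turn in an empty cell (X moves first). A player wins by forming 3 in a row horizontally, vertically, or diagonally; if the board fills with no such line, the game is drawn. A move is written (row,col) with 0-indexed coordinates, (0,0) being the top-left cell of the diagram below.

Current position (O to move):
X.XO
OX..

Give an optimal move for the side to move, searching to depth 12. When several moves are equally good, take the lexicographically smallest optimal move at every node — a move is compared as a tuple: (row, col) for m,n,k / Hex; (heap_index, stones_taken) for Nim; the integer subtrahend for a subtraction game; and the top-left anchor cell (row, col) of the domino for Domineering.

[X.XO/OX..] O move#1: (0,1):+0/XOXO/OX..*, (1,2):-1/X.XO/OXO., (1,3):-1/X.XO/OX.O
[XOXO/OX..] X move#2: (1,2):+0/XOXO/OXX.*, (1,3):+0/XOXO/OX.X
[XOXO/OXX.] O move#3: (1,3):+0/XOXO/OXXO*
[XOXO/OXXO] end (terminal +0, X#4); searched X.XO/OX.. to 12

O's best at [X.XO/OX..]: (0,1)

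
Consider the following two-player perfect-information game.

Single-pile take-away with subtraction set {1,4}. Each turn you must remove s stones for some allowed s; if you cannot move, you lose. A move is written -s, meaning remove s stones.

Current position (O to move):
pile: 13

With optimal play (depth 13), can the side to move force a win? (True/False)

[13] O move#1: -1:+1/12*, -4:-1/9
[12] X move#2: -1:-1/11*, -4:-1/8
[11] O move#3: -1:+1/10*, -4:+1/7
[10] X move#4: -1:-1/9*, -4:-1/6
[9] O move#5: -1:-1/8, -4:+1/5*
[5] X move#6: -1:-1/4*, -4:-1/1
[4] O move#7: -1:-1/3, -4:+1/0*
[0] end (terminal -1, X#8); searched 13 to 13

O winning at [13]: True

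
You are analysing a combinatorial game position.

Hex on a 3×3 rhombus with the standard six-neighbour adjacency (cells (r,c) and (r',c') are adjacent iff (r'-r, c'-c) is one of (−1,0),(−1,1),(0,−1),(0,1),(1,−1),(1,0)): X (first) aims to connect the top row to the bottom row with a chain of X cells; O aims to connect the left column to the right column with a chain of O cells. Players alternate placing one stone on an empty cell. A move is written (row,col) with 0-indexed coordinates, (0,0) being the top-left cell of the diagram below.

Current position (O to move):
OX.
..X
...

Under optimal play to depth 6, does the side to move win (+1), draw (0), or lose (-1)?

p1 O@[OX./..X/...]: (0,2)[OXO/..X/...]-1* (1,0)[OX./O.X/...]-1 (1,1)[OX./.OX/...]-1 (2,0)[OX./..X/O..]-1 (2,1)[OX./..X/.O.]-1 (2,2)[OX./..X/..O]-1
p2 X@[OXO/..X/...]: (1,0)[OXO/X.X/...]+1* (1,1)[OXO/.XX/...]+1 (2,0)[OXO/..X/X..]+1 (2,1)[OXO/..X/.X.]-1 (2,2)[OXO/..X/..X]-1
p3 O@[OXO/X.X/...]: (1,1)[OXO/XOX/...]-1* (2,0)[OXO/X.X/O..]-1 (2,1)[OXO/X.X/.O.]-1 (2,2)[OXO/X.X/..O]-1
p4 X@[OXO/XOX/...]: (2,0)[OXO/XOX/X..]+1* (2,1)[OXO/XOX/.X.]-1 (2,2)[OXO/XOX/..X]-1
p5 O@[OXO/XOX/X..] terminal -1; root [OX./..X/...] d6

value(OX./..X/..., O) = -1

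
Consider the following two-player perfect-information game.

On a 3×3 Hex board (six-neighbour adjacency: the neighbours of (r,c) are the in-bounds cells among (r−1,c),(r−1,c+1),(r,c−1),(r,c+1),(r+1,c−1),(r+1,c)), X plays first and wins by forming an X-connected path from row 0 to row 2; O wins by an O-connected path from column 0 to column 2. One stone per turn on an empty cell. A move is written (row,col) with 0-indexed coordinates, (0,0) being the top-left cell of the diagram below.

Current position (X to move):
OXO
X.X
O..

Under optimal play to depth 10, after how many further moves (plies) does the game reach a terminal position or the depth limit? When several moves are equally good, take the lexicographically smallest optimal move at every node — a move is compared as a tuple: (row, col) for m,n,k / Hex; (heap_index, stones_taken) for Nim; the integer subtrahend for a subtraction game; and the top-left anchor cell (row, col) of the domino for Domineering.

p1 X@[OXO/X.X/O..]: (1,1)[OXO/XXX/O..]+1* (2,1)[OXO/X.X/OX.]-1 (2,2)[OXO/X.X/O.X]-1
p2 O@[OXO/XXX/O..]: (2,1)[OXO/XXX/OO.]-1* (2,2)[OXO/XXX/O.O]-1
p3 X@[OXO/XXX/OO.]: (2,2)[OXO/XXX/OOX]+1*
p4 O@[OXO/XXX/OOX] terminal -1; root [OXO/X.X/O..] d10

PV length from [OXO/X.X/O..]: 3 plies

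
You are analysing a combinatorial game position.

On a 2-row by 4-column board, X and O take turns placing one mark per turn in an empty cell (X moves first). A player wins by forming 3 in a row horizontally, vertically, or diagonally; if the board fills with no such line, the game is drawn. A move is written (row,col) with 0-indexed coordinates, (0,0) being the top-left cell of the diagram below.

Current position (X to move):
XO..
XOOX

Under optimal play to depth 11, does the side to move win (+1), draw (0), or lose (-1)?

value(XO../XOOX, X) = 0

p1 X@[XO../XOOX]: (0,2)[XOX./XOOX]+0* (0,3)[XO.X/XOOX]+0
p2 O@[XOX./XOOX]: (0,3)[XOXO/XOOX]+0*
p3 X@[XOXO/XOOX] terminal +0; root [XO../XOOX] d11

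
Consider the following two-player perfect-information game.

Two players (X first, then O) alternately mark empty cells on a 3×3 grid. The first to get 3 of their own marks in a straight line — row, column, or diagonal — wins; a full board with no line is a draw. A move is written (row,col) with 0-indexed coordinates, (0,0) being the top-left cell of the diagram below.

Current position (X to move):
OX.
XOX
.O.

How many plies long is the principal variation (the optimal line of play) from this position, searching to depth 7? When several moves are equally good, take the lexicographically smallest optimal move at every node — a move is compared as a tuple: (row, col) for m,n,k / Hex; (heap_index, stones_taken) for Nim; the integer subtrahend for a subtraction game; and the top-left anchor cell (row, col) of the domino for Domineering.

PV length from [OX./XOX/.O.]: 3 plies

ply 1, X at OX./XOX/.O. | (0,2)=-1→OXX/XOX/.O.; (2,0)=-1→OX./XOX/XO.; (2,2)=+0→OX./XOX/.OX*
ply 2, O at OX./XOX/.OX | (0,2)=+0→OXO/XOX/.OX*; (2,0)=-1→OX./XOX/OOX
ply 3, X at OXO/XOX/.OX | (2,0)=+0→OXO/XOX/XOX*
ply 4: OXO/XOX/XOX is terminal +0 (O); from OX./XOX/.O. depth 7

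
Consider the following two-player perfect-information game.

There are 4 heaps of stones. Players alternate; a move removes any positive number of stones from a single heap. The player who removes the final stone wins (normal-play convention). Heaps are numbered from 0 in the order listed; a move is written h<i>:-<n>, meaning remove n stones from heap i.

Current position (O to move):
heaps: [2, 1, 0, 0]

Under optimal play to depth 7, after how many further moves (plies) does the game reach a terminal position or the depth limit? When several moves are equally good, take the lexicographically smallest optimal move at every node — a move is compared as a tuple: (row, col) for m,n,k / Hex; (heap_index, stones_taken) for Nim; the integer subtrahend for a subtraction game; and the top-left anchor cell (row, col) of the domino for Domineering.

[(2,1,0,0)] O move#1: h0:-1:+1/(1,1,0,0)*, h0:-2:-1/(0,1,0,0), h1:-1:-1/(2,0,0,0)
[(1,1,0,0)] X move#2: h0:-1:-1/(0,1,0,0)*, h1:-1:-1/(1,0,0,0)
[(0,1,0,0)] O move#3: h1:-1:+1/(0,0,0,0)*
[(0,0,0,0)] end (terminal -1, X#4); searched (2,1,0,0) to 7

PV length from [(2,1,0,0)]: 3 plies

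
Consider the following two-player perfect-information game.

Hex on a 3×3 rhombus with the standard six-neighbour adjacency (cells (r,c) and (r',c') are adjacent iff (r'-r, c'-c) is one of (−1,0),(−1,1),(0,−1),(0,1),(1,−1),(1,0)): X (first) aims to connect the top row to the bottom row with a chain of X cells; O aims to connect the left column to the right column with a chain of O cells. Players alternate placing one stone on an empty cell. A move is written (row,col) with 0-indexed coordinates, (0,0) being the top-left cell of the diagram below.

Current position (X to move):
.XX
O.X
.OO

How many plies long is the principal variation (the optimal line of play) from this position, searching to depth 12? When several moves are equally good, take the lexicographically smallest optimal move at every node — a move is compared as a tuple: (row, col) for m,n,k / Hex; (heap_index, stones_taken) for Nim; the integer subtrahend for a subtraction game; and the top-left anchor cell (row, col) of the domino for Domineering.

[.XX/O.X/.OO] X move#1: (0,0):-1/XXX/O.X/.OO*, (1,1):-1/.XX/OXX/.OO, (2,0):-1/.XX/O.X/XOO
[XXX/O.X/.OO] O move#2: (1,1):+1/XXX/OOX/.OO*, (2,0):+1/XXX/O.X/OOO
[XXX/OOX/.OO] end (terminal -1, X#3); searched .XX/O.X/.OO to 12

PV length from [.XX/O.X/.OO]: 2 plies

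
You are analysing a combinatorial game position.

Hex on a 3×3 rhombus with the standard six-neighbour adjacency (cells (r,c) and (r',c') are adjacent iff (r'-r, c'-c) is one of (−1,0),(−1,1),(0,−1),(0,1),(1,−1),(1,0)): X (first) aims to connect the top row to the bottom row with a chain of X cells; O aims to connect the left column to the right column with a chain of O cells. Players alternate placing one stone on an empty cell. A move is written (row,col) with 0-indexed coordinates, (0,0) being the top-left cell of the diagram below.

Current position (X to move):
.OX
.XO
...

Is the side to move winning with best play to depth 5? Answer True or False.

ply 1, X at .OX/.XO/... | (0,0)=+1→XOX/.XO/...*; (1,0)=+1→.OX/XXO/...; (2,0)=+1→.OX/.XO/X..; (2,1)=+1→.OX/.XO/.X.; (2,2)=+1→.OX/.XO/..X
ply 2, O at XOX/.XO/... | (1,0)=-1→XOX/OXO/...*; (2,0)=-1→XOX/.XO/O..; (2,1)=-1→XOX/.XO/.O.; (2,2)=-1→XOX/.XO/..O
ply 3, X at XOX/OXO/... | (2,0)=+1→XOX/OXO/X..*; (2,1)=+1→XOX/OXO/.X.; (2,2)=+1→XOX/OXO/..X
ply 4: XOX/OXO/X.. is terminal -1 (O); from .OX/.XO/... depth 5

X winning at [.OX/.XO/...]: True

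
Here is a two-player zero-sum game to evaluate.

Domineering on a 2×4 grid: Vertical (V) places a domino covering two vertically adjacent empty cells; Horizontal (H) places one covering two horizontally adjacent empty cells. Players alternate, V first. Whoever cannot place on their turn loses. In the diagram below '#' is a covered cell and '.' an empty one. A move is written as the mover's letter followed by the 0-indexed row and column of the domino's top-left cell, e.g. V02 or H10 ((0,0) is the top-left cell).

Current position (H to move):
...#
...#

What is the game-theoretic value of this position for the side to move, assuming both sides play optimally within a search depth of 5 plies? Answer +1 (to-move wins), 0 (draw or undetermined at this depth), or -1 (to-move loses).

value(...#/...#, H) = +1

ply 1, H at ...#/...# | H00=+1→##.#/...#*; H01=+1→.###/...#; H10=+1→...#/##.#; H11=+1→...#/.###
ply 2, V at ##.#/...# | V02=-1→####/..##*
ply 3, H at ####/..## | H10=+1→####/####*
ply 4: ####/#### is terminal -1 (V); from ...#/...# depth 5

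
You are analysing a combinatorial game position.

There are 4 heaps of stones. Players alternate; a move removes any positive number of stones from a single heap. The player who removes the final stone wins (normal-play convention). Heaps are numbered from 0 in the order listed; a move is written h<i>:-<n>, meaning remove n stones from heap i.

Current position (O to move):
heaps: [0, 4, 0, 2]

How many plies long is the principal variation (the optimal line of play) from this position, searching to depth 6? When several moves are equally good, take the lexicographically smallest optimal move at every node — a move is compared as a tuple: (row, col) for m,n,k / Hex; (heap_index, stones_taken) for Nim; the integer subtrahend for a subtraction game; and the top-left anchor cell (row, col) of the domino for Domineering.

[(0,4,0,2)] O move#1: h1:-1:-1/(0,3,0,2), h1:-2:+1/(0,2,0,2)*, h1:-3:-1/(0,1,0,2), h1:-4:-1/(0,0,0,2), h3:-1:-1/(0,4,0,1), h3:-2:-1/(0,4,0,0)
[(0,2,0,2)] X move#2: h1:-1:-1/(0,1,0,2)*, h1:-2:-1/(0,0,0,2), h3:-1:-1/(0,2,0,1), h3:-2:-1/(0,2,0,0)
[(0,1,0,2)] O move#3: h1:-1:-1/(0,0,0,2), h3:-1:+1/(0,1,0,1)*, h3:-2:-1/(0,1,0,0)
[(0,1,0,1)] X move#4: h1:-1:-1/(0,0,0,1)*, h3:-1:-1/(0,1,0,0)
[(0,0,0,1)] O move#5: h3:-1:+1/(0,0,0,0)*
[(0,0,0,0)] end (terminal -1, X#6); searched (0,4,0,2) to 6

PV length from [(0,4,0,2)]: 5 plies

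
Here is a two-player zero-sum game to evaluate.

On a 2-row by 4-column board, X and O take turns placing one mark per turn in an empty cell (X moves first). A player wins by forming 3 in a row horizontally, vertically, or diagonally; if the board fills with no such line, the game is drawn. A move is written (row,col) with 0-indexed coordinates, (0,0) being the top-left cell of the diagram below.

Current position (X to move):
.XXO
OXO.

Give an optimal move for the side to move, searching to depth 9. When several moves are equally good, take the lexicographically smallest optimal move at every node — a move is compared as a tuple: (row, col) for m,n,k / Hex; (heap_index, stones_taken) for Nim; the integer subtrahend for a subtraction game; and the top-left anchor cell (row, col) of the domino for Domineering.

X's best at [.XXO/OXO.]: (0,0)

p1 X@[.XXO/OXO.]: (0,0)[XXXO/OXO.]+1* (1,3)[.XXO/OXOX]+0
p2 O@[XXXO/OXO.] terminal -1; root [.XXO/OXO.] d9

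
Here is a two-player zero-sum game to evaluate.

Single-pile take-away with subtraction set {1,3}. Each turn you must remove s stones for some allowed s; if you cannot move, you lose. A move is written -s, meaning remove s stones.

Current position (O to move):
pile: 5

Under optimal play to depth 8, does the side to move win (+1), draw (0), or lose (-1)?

value(5, O) = +1

[5] O move#1: -1:+1/4*, -3:+1/2
[4] X move#2: -1:-1/3*, -3:-1/1
[3] O move#3: -1:+1/2*, -3:+1/0
[2] X move#4: -1:-1/1*
[1] O move#5: -1:+1/0*
[0] end (terminal -1, X#6); searched 5 to 8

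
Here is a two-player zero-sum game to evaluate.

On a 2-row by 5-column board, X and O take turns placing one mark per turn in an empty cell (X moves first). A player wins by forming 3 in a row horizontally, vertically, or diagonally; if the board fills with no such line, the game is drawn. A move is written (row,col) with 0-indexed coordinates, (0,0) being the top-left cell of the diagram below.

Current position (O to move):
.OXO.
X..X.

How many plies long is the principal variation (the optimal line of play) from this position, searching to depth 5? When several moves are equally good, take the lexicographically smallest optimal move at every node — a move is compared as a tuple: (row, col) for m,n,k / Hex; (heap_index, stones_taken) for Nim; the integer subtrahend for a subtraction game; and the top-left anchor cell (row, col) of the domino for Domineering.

p1 O@[.OXO./X..X.]: (0,0)[OOXO./X..X.]-1 (0,4)[.OXOO/X..X.]-1 (1,1)[.OXO./XO.X.]+0* (1,2)[.OXO./X.OX.]+0 (1,4)[.OXO./X..XO]+0
p2 X@[.OXO./XO.X.]: (0,0)[XOXO./XO.X.]+0* (0,4)[.OXOX/XO.X.]+0 (1,2)[.OXO./XOXX.]+0 (1,4)[.OXO./XO.XX]+0
p3 O@[XOXO./XO.X.]: (0,4)[XOXOO/XO.X.]+0* (1,2)[XOXO./XOOX.]+0 (1,4)[XOXO./XO.XO]+0
p4 X@[XOXOO/XO.X.]: (1,2)[XOXOO/XOXX.]+0* (1,4)[XOXOO/XO.XX]+0
p5 O@[XOXOO/XOXX.]: (1,4)[XOXOO/XOXXO]+0*
p6 X@[XOXOO/XOXXO] terminal +0; root [.OXO./X..X.] d5

PV length from [.OXO./X..X.]: 5 plies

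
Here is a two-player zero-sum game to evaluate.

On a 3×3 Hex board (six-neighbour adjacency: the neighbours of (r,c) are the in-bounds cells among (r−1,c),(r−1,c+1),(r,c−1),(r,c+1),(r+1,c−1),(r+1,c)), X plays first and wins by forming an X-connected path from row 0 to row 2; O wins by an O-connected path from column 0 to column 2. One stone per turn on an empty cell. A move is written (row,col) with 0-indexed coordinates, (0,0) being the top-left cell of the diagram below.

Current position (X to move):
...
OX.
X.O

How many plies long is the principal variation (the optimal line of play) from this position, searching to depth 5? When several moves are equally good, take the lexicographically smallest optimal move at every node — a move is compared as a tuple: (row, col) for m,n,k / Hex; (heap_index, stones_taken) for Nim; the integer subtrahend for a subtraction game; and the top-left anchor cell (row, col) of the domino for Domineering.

[.../OX./X.O] X move#1: (0,0):+1/X../OX./X.O*, (0,1):+1/.X./OX./X.O, (0,2):+1/..X/OX./X.O, (1,2):+1/.../OXX/X.O, (2,1):+1/.../OX./XXO
[X../OX./X.O] O move#2: (0,1):-1/XO./OX./X.O*, (0,2):-1/X.O/OX./X.O, (1,2):-1/X../OXO/X.O, (2,1):-1/X../OX./XOO
[XO./OX./X.O] X move#3: (0,2):+1/XOX/OX./X.O*, (1,2):-1/XO./OXX/X.O, (2,1):-1/XO./OX./XXO
[XOX/OX./X.O] end (terminal -1, O#4); searched .../OX./X.O to 5

PV length from [.../OX./X.O]: 3 plies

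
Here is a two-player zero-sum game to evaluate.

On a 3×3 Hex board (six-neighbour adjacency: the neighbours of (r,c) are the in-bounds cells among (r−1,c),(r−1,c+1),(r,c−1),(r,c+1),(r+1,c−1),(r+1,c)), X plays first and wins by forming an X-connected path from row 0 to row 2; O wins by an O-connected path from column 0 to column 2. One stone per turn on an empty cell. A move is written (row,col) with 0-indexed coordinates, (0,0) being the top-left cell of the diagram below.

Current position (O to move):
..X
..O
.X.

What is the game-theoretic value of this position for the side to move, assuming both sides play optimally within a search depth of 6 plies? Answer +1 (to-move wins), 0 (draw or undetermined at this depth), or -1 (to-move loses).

value(..X/..O/.X., O) = +1

[..X/..O/.X.] O move#1: (0,0):-1/O.X/..O/.X., (0,1):-1/.OX/..O/.X., (1,0):-1/..X/O.O/.X., (1,1):+1/..X/.OO/.X.*, (2,0):-1/..X/..O/OX., (2,2):-1/..X/..O/.XO
[..X/.OO/.X.] X move#2: (0,0):-1/X.X/.OO/.X.*, (0,1):-1/.XX/.OO/.X., (1,0):-1/..X/XOO/.X., (2,0):-1/..X/.OO/XX., (2,2):-1/..X/.OO/.XX
[X.X/.OO/.X.] O move#3: (0,1):+1/XOX/.OO/.X.*, (1,0):+1/X.X/OOO/.X., (2,0):+1/X.X/.OO/OX., (2,2):+1/X.X/.OO/.XO
[XOX/.OO/.X.] X move#4: (1,0):-1/XOX/XOO/.X.*, (2,0):-1/XOX/.OO/XX., (2,2):-1/XOX/.OO/.XX
[XOX/XOO/.X.] O move#5: (2,0):+1/XOX/XOO/OX.*, (2,2):-1/XOX/XOO/.XO
[XOX/XOO/OX.] end (terminal -1, X#6); searched ..X/..O/.X. to 6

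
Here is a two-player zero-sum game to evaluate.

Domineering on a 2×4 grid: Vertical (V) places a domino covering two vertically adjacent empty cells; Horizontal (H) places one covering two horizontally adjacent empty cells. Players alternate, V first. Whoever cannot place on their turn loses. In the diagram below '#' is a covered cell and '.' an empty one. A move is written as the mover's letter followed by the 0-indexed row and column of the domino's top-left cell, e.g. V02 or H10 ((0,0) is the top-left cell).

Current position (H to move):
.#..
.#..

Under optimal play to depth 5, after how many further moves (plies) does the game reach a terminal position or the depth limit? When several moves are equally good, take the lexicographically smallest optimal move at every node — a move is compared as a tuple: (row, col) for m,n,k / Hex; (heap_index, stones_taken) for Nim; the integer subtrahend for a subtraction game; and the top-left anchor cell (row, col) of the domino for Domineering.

ply 1, H at .#../.#.. | H02=+1→.###/.#..*; H12=+1→.#../.###
ply 2, V at .###/.#.. | V00=-1→####/##..*
ply 3, H at ####/##.. | H12=+1→####/####*
ply 4: ####/#### is terminal -1 (V); from .#../.#.. depth 5

PV length from [.#../.#..]: 3 plies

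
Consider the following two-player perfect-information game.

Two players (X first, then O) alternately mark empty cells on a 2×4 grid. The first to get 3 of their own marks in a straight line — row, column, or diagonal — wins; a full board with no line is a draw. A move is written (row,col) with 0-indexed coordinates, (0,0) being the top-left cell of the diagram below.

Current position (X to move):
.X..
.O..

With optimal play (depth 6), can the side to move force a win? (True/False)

ply 1, X at .X../.O.. | (0,0)=+0→XX../.O..; (0,2)=+1→.XX./.O..*; (0,3)=+0→.X.X/.O..; (1,0)=+0→.X../XO..; (1,2)=+0→.X../.OX.; (1,3)=+0→.X../.O.X
ply 2, O at .XX./.O.. | (0,0)=-1→OXX./.O..*; (0,3)=-1→.XXO/.O..; (1,0)=-1→.XX./OO..; (1,2)=-1→.XX./.OO.; (1,3)=-1→.XX./.O.O
ply 3, X at OXX./.O.. | (0,3)=+1→OXXX/.O..*; (1,0)=+0→OXX./XO..; (1,2)=+0→OXX./.OX.; (1,3)=+0→OXX./.O.X
ply 4: OXXX/.O.. is terminal -1 (O); from .X../.O.. depth 6

X winning at [.X../.O..]: True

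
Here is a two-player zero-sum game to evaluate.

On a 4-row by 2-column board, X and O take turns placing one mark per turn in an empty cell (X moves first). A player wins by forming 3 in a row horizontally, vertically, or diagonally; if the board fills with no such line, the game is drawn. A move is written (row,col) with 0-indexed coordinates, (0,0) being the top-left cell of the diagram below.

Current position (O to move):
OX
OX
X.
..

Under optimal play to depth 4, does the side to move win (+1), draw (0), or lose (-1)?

value(OX/OX/X./.., O) = 0

p1 O@[OX/OX/X./..]: (2,1)[OX/OX/XO/..]+0* (3,0)[OX/OX/X./O.]-1 (3,1)[OX/OX/X./.O]-1
p2 X@[OX/OX/XO/..]: (3,0)[OX/OX/XO/X.]+0* (3,1)[OX/OX/XO/.X]+0
p3 O@[OX/OX/XO/X.]: (3,1)[OX/OX/XO/XO]+0*
p4 X@[OX/OX/XO/XO] terminal +0; root [OX/OX/X./..] d4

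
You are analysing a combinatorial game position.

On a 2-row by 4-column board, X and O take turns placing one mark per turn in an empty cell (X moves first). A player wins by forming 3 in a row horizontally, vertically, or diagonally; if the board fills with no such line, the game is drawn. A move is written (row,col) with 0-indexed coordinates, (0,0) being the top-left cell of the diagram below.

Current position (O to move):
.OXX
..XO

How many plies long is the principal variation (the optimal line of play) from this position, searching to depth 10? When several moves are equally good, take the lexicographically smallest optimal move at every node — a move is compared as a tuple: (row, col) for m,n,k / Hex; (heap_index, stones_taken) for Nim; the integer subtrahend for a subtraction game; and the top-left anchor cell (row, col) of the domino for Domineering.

PV length from [.OXX/..XO]: 3 plies

[.OXX/..XO] O move#1: (0,0):+0/OOXX/..XO*, (1,0):+0/.OXX/O.XO, (1,1):+0/.OXX/.OXO
[OOXX/..XO] X move#2: (1,0):+0/OOXX/X.XO*, (1,1):+0/OOXX/.XXO
[OOXX/X.XO] O move#3: (1,1):+0/OOXX/XOXO*
[OOXX/XOXO] end (terminal +0, X#4); searched .OXX/..XO to 10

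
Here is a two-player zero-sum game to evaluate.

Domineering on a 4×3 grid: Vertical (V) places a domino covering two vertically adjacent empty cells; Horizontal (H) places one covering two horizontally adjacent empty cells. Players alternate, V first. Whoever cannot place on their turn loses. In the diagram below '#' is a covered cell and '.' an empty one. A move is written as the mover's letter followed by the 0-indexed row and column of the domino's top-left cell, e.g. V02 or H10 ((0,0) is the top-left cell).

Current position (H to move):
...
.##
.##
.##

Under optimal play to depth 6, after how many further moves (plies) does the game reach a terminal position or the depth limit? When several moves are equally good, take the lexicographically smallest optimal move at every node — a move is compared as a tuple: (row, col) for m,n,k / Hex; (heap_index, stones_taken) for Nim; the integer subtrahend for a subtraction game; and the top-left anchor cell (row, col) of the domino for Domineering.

PV length from [.../.##/.##/.##]: 2 plies

ply 1, H at .../.##/.##/.## | H00=-1→##./.##/.##/.##*; H01=-1→.##/.##/.##/.##
ply 2, V at ##./.##/.##/.## | V10=+1→##./###/###/.##*; V20=+1→##./.##/###/###
ply 3: ##./###/###/.## is terminal -1 (H); from .../.##/.##/.## depth 6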